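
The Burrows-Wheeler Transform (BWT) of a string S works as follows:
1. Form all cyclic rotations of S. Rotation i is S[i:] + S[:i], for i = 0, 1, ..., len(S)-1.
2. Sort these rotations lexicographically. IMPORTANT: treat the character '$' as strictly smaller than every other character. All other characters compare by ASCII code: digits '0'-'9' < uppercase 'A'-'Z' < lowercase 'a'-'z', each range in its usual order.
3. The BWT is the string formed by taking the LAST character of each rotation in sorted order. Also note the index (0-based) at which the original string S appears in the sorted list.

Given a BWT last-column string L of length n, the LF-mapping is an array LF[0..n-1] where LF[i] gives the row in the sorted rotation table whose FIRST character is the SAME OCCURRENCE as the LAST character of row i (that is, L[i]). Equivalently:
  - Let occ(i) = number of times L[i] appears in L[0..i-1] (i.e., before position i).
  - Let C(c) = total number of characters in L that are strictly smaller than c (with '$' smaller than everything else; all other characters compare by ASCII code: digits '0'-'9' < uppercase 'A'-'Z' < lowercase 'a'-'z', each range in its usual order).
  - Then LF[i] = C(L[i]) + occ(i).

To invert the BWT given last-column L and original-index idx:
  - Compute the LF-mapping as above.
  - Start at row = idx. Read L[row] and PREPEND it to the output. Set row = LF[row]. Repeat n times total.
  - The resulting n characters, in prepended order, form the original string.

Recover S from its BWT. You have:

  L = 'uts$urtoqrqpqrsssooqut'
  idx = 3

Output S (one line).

LF mapping: 19 16 12 0 20 9 17 1 5 10 6 4 7 11 13 14 15 2 3 8 21 18
Walk LF starting at row 3, prepending L[row]:
  step 1: row=3, L[3]='$', prepend. Next row=LF[3]=0
  step 2: row=0, L[0]='u', prepend. Next row=LF[0]=19
  step 3: row=19, L[19]='q', prepend. Next row=LF[19]=8
  step 4: row=8, L[8]='q', prepend. Next row=LF[8]=5
  step 5: row=5, L[5]='r', prepend. Next row=LF[5]=9
  step 6: row=9, L[9]='r', prepend. Next row=LF[9]=10
  step 7: row=10, L[10]='q', prepend. Next row=LF[10]=6
  step 8: row=6, L[6]='t', prepend. Next row=LF[6]=17
  step 9: row=17, L[17]='o', prepend. Next row=LF[17]=2
  step 10: row=2, L[2]='s', prepend. Next row=LF[2]=12
  step 11: row=12, L[12]='q', prepend. Next row=LF[12]=7
  step 12: row=7, L[7]='o', prepend. Next row=LF[7]=1
  step 13: row=1, L[1]='t', prepend. Next row=LF[1]=16
  step 14: row=16, L[16]='s', prepend. Next row=LF[16]=15
  step 15: row=15, L[15]='s', prepend. Next row=LF[15]=14
  step 16: row=14, L[14]='s', prepend. Next row=LF[14]=13
  step 17: row=13, L[13]='r', prepend. Next row=LF[13]=11
  step 18: row=11, L[11]='p', prepend. Next row=LF[11]=4
  step 19: row=4, L[4]='u', prepend. Next row=LF[4]=20
  step 20: row=20, L[20]='u', prepend. Next row=LF[20]=21
  step 21: row=21, L[21]='t', prepend. Next row=LF[21]=18
  step 22: row=18, L[18]='o', prepend. Next row=LF[18]=3
Reversed output: otuuprssstoqsotqrrqqu$

Answer: otuuprssstoqsotqrrqqu$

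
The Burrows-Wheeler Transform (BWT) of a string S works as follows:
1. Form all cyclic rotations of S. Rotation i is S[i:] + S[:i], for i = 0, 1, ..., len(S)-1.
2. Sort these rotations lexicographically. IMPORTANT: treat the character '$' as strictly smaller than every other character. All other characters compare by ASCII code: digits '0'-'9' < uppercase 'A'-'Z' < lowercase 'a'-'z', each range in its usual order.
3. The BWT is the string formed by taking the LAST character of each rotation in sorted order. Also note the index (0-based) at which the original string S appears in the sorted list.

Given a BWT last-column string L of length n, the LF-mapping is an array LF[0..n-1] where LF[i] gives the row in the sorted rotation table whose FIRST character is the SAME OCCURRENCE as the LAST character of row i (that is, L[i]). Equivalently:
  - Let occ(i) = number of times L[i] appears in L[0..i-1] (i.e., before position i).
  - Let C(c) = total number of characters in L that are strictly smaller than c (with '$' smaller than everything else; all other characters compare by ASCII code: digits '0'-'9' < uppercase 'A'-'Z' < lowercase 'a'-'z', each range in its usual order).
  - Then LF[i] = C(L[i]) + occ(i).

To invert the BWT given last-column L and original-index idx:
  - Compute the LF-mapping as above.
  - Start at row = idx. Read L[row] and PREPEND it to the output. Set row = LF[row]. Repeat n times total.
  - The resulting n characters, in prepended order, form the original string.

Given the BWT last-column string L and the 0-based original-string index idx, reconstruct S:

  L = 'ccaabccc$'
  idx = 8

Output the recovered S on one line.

Answer: ccccaabc$

Derivation:
LF mapping: 4 5 1 2 3 6 7 8 0
Walk LF starting at row 8, prepending L[row]:
  step 1: row=8, L[8]='$', prepend. Next row=LF[8]=0
  step 2: row=0, L[0]='c', prepend. Next row=LF[0]=4
  step 3: row=4, L[4]='b', prepend. Next row=LF[4]=3
  step 4: row=3, L[3]='a', prepend. Next row=LF[3]=2
  step 5: row=2, L[2]='a', prepend. Next row=LF[2]=1
  step 6: row=1, L[1]='c', prepend. Next row=LF[1]=5
  step 7: row=5, L[5]='c', prepend. Next row=LF[5]=6
  step 8: row=6, L[6]='c', prepend. Next row=LF[6]=7
  step 9: row=7, L[7]='c', prepend. Next row=LF[7]=8
Reversed output: ccccaabc$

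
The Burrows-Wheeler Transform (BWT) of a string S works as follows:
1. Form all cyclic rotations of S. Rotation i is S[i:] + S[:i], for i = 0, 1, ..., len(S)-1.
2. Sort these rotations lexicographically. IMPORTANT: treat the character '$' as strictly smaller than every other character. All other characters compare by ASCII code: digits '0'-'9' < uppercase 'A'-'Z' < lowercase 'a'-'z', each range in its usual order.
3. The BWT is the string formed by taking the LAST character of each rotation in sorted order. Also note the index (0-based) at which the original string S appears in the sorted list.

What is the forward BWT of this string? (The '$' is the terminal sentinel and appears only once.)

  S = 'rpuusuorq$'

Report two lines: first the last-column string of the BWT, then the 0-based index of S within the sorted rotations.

Answer: qurr$ousup
4

Derivation:
All 10 rotations (rotation i = S[i:]+S[:i]):
  rot[0] = rpuusuorq$
  rot[1] = puusuorq$r
  rot[2] = uusuorq$rp
  rot[3] = usuorq$rpu
  rot[4] = suorq$rpuu
  rot[5] = uorq$rpuus
  rot[6] = orq$rpuusu
  rot[7] = rq$rpuusuo
  rot[8] = q$rpuusuor
  rot[9] = $rpuusuorq
Sorted (with $ < everything):
  sorted[0] = $rpuusuorq  (last char: 'q')
  sorted[1] = orq$rpuusu  (last char: 'u')
  sorted[2] = puusuorq$r  (last char: 'r')
  sorted[3] = q$rpuusuor  (last char: 'r')
  sorted[4] = rpuusuorq$  (last char: '$')
  sorted[5] = rq$rpuusuo  (last char: 'o')
  sorted[6] = suorq$rpuu  (last char: 'u')
  sorted[7] = uorq$rpuus  (last char: 's')
  sorted[8] = usuorq$rpu  (last char: 'u')
  sorted[9] = uusuorq$rp  (last char: 'p')
Last column: qurr$ousup
Original string S is at sorted index 4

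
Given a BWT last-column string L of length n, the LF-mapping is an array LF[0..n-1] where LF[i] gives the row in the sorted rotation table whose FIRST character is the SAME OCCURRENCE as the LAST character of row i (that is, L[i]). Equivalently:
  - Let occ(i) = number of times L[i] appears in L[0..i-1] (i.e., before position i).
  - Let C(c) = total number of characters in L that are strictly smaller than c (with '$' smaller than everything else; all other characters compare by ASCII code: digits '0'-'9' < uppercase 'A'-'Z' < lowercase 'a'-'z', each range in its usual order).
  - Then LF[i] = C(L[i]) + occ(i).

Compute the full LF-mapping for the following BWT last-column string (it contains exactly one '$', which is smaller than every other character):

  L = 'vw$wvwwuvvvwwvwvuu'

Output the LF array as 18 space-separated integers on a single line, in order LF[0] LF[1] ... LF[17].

Char counts: '$':1, 'u':3, 'v':7, 'w':7
C (first-col start): C('$')=0, C('u')=1, C('v')=4, C('w')=11
L[0]='v': occ=0, LF[0]=C('v')+0=4+0=4
L[1]='w': occ=0, LF[1]=C('w')+0=11+0=11
L[2]='$': occ=0, LF[2]=C('$')+0=0+0=0
L[3]='w': occ=1, LF[3]=C('w')+1=11+1=12
L[4]='v': occ=1, LF[4]=C('v')+1=4+1=5
L[5]='w': occ=2, LF[5]=C('w')+2=11+2=13
L[6]='w': occ=3, LF[6]=C('w')+3=11+3=14
L[7]='u': occ=0, LF[7]=C('u')+0=1+0=1
L[8]='v': occ=2, LF[8]=C('v')+2=4+2=6
L[9]='v': occ=3, LF[9]=C('v')+3=4+3=7
L[10]='v': occ=4, LF[10]=C('v')+4=4+4=8
L[11]='w': occ=4, LF[11]=C('w')+4=11+4=15
L[12]='w': occ=5, LF[12]=C('w')+5=11+5=16
L[13]='v': occ=5, LF[13]=C('v')+5=4+5=9
L[14]='w': occ=6, LF[14]=C('w')+6=11+6=17
L[15]='v': occ=6, LF[15]=C('v')+6=4+6=10
L[16]='u': occ=1, LF[16]=C('u')+1=1+1=2
L[17]='u': occ=2, LF[17]=C('u')+2=1+2=3

Answer: 4 11 0 12 5 13 14 1 6 7 8 15 16 9 17 10 2 3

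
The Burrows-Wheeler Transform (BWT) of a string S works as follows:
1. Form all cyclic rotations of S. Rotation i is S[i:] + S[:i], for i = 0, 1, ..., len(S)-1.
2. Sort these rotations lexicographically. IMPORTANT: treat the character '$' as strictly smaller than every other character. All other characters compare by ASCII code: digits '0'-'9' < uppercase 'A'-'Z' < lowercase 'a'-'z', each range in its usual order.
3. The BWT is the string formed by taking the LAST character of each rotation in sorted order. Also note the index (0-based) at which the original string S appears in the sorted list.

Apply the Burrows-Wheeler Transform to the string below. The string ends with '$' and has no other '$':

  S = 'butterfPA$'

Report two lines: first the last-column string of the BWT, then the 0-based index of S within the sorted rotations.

All 10 rotations (rotation i = S[i:]+S[:i]):
  rot[0] = butterfPA$
  rot[1] = utterfPA$b
  rot[2] = tterfPA$bu
  rot[3] = terfPA$but
  rot[4] = erfPA$butt
  rot[5] = rfPA$butte
  rot[6] = fPA$butter
  rot[7] = PA$butterf
  rot[8] = A$butterfP
  rot[9] = $butterfPA
Sorted (with $ < everything):
  sorted[0] = $butterfPA  (last char: 'A')
  sorted[1] = A$butterfP  (last char: 'P')
  sorted[2] = PA$butterf  (last char: 'f')
  sorted[3] = butterfPA$  (last char: '$')
  sorted[4] = erfPA$butt  (last char: 't')
  sorted[5] = fPA$butter  (last char: 'r')
  sorted[6] = rfPA$butte  (last char: 'e')
  sorted[7] = terfPA$but  (last char: 't')
  sorted[8] = tterfPA$bu  (last char: 'u')
  sorted[9] = utterfPA$b  (last char: 'b')
Last column: APf$tretub
Original string S is at sorted index 3

Answer: APf$tretub
3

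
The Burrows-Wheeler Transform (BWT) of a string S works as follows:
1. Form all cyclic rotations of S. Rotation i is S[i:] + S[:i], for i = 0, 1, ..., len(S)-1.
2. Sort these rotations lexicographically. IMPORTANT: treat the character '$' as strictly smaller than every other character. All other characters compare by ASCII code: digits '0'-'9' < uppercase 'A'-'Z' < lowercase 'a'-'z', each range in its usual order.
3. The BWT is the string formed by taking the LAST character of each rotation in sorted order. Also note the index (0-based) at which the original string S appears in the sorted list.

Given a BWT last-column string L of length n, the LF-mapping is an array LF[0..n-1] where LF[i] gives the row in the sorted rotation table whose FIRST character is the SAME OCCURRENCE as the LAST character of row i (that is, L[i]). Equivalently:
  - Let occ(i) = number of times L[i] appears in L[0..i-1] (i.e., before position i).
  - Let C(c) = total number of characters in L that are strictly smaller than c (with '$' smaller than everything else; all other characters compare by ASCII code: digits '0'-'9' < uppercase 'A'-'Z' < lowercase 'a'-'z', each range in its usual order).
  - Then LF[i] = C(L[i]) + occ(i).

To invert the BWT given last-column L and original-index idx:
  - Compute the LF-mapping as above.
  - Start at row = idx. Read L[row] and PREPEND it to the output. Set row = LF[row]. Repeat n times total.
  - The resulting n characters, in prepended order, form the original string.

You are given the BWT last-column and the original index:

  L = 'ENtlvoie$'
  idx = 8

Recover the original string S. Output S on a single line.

LF mapping: 1 2 7 5 8 6 4 3 0
Walk LF starting at row 8, prepending L[row]:
  step 1: row=8, L[8]='$', prepend. Next row=LF[8]=0
  step 2: row=0, L[0]='E', prepend. Next row=LF[0]=1
  step 3: row=1, L[1]='N', prepend. Next row=LF[1]=2
  step 4: row=2, L[2]='t', prepend. Next row=LF[2]=7
  step 5: row=7, L[7]='e', prepend. Next row=LF[7]=3
  step 6: row=3, L[3]='l', prepend. Next row=LF[3]=5
  step 7: row=5, L[5]='o', prepend. Next row=LF[5]=6
  step 8: row=6, L[6]='i', prepend. Next row=LF[6]=4
  step 9: row=4, L[4]='v', prepend. Next row=LF[4]=8
Reversed output: violetNE$

Answer: violetNE$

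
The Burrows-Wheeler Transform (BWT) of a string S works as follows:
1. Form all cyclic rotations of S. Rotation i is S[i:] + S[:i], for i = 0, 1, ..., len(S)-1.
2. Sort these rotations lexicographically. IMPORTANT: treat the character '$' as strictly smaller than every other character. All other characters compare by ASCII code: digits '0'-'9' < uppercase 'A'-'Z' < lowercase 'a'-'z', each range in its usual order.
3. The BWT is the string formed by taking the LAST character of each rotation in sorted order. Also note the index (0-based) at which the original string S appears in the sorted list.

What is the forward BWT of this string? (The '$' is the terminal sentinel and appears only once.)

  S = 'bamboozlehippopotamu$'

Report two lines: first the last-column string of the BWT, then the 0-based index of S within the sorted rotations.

All 21 rotations (rotation i = S[i:]+S[:i]):
  rot[0] = bamboozlehippopotamu$
  rot[1] = amboozlehippopotamu$b
  rot[2] = mboozlehippopotamu$ba
  rot[3] = boozlehippopotamu$bam
  rot[4] = oozlehippopotamu$bamb
  rot[5] = ozlehippopotamu$bambo
  rot[6] = zlehippopotamu$bamboo
  rot[7] = lehippopotamu$bambooz
  rot[8] = ehippopotamu$bamboozl
  rot[9] = hippopotamu$bamboozle
  rot[10] = ippopotamu$bamboozleh
  rot[11] = ppopotamu$bamboozlehi
  rot[12] = popotamu$bamboozlehip
  rot[13] = opotamu$bamboozlehipp
  rot[14] = potamu$bamboozlehippo
  rot[15] = otamu$bamboozlehippop
  rot[16] = tamu$bamboozlehippopo
  rot[17] = amu$bamboozlehippopot
  rot[18] = mu$bamboozlehippopota
  rot[19] = u$bamboozlehippopotam
  rot[20] = $bamboozlehippopotamu
Sorted (with $ < everything):
  sorted[0] = $bamboozlehippopotamu  (last char: 'u')
  sorted[1] = amboozlehippopotamu$b  (last char: 'b')
  sorted[2] = amu$bamboozlehippopot  (last char: 't')
  sorted[3] = bamboozlehippopotamu$  (last char: '$')
  sorted[4] = boozlehippopotamu$bam  (last char: 'm')
  sorted[5] = ehippopotamu$bamboozl  (last char: 'l')
  sorted[6] = hippopotamu$bamboozle  (last char: 'e')
  sorted[7] = ippopotamu$bamboozleh  (last char: 'h')
  sorted[8] = lehippopotamu$bambooz  (last char: 'z')
  sorted[9] = mboozlehippopotamu$ba  (last char: 'a')
  sorted[10] = mu$bamboozlehippopota  (last char: 'a')
  sorted[11] = oozlehippopotamu$bamb  (last char: 'b')
  sorted[12] = opotamu$bamboozlehipp  (last char: 'p')
  sorted[13] = otamu$bamboozlehippop  (last char: 'p')
  sorted[14] = ozlehippopotamu$bambo  (last char: 'o')
  sorted[15] = popotamu$bamboozlehip  (last char: 'p')
  sorted[16] = potamu$bamboozlehippo  (last char: 'o')
  sorted[17] = ppopotamu$bamboozlehi  (last char: 'i')
  sorted[18] = tamu$bamboozlehippopo  (last char: 'o')
  sorted[19] = u$bamboozlehippopotam  (last char: 'm')
  sorted[20] = zlehippopotamu$bamboo  (last char: 'o')
Last column: ubt$mlehzaabppopoiomo
Original string S is at sorted index 3

Answer: ubt$mlehzaabppopoiomo
3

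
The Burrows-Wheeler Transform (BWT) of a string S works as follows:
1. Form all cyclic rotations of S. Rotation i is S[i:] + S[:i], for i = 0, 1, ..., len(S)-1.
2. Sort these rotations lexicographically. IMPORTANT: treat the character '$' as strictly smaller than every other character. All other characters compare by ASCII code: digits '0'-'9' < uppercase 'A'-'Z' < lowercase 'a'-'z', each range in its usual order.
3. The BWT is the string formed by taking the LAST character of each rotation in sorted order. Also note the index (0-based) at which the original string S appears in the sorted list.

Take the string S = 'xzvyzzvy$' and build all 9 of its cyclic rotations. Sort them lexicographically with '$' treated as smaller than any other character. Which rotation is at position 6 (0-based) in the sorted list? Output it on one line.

Answer: zvy$xzvyz

Derivation:
All 9 rotations (rotation i = S[i:]+S[:i]):
  rot[0] = xzvyzzvy$
  rot[1] = zvyzzvy$x
  rot[2] = vyzzvy$xz
  rot[3] = yzzvy$xzv
  rot[4] = zzvy$xzvy
  rot[5] = zvy$xzvyz
  rot[6] = vy$xzvyzz
  rot[7] = y$xzvyzzv
  rot[8] = $xzvyzzvy
Sorted (with $ < everything):
  sorted[0] = $xzvyzzvy
  sorted[1] = vy$xzvyzz
  sorted[2] = vyzzvy$xz
  sorted[3] = xzvyzzvy$
  sorted[4] = y$xzvyzzv
  sorted[5] = yzzvy$xzv
  sorted[6] = zvy$xzvyz
  sorted[7] = zvyzzvy$x
  sorted[8] = zzvy$xzvy
sorted[6] = zvy$xzvyz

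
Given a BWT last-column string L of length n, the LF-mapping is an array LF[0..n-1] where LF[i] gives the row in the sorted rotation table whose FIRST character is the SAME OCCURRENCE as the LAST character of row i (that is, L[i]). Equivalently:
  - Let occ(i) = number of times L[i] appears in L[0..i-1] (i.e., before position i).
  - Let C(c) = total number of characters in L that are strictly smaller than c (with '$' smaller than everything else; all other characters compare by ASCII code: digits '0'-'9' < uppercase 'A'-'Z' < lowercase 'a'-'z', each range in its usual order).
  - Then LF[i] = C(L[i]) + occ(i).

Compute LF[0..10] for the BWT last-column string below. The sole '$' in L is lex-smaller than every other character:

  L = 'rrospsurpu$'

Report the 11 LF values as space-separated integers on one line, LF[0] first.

Char counts: '$':1, 'o':1, 'p':2, 'r':3, 's':2, 'u':2
C (first-col start): C('$')=0, C('o')=1, C('p')=2, C('r')=4, C('s')=7, C('u')=9
L[0]='r': occ=0, LF[0]=C('r')+0=4+0=4
L[1]='r': occ=1, LF[1]=C('r')+1=4+1=5
L[2]='o': occ=0, LF[2]=C('o')+0=1+0=1
L[3]='s': occ=0, LF[3]=C('s')+0=7+0=7
L[4]='p': occ=0, LF[4]=C('p')+0=2+0=2
L[5]='s': occ=1, LF[5]=C('s')+1=7+1=8
L[6]='u': occ=0, LF[6]=C('u')+0=9+0=9
L[7]='r': occ=2, LF[7]=C('r')+2=4+2=6
L[8]='p': occ=1, LF[8]=C('p')+1=2+1=3
L[9]='u': occ=1, LF[9]=C('u')+1=9+1=10
L[10]='$': occ=0, LF[10]=C('$')+0=0+0=0

Answer: 4 5 1 7 2 8 9 6 3 10 0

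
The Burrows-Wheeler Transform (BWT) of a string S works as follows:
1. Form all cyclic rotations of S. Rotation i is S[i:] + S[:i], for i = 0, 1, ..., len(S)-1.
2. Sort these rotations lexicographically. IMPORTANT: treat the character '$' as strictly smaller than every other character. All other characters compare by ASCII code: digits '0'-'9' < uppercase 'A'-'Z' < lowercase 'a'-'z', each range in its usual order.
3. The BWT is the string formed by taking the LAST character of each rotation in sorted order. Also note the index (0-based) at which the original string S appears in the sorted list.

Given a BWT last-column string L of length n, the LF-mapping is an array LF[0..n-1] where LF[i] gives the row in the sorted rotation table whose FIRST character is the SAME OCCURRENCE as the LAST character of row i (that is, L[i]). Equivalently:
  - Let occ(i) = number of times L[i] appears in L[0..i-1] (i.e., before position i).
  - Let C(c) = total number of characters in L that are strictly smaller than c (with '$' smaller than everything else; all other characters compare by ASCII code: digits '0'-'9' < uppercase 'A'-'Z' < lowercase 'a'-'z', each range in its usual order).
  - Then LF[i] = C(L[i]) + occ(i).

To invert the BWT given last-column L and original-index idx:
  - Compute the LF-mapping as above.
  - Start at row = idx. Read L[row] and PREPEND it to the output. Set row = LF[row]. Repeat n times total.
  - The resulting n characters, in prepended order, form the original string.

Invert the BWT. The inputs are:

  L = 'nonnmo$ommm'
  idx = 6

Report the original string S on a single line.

Answer: nmommonmon$

Derivation:
LF mapping: 5 8 6 7 1 9 0 10 2 3 4
Walk LF starting at row 6, prepending L[row]:
  step 1: row=6, L[6]='$', prepend. Next row=LF[6]=0
  step 2: row=0, L[0]='n', prepend. Next row=LF[0]=5
  step 3: row=5, L[5]='o', prepend. Next row=LF[5]=9
  step 4: row=9, L[9]='m', prepend. Next row=LF[9]=3
  step 5: row=3, L[3]='n', prepend. Next row=LF[3]=7
  step 6: row=7, L[7]='o', prepend. Next row=LF[7]=10
  step 7: row=10, L[10]='m', prepend. Next row=LF[10]=4
  step 8: row=4, L[4]='m', prepend. Next row=LF[4]=1
  step 9: row=1, L[1]='o', prepend. Next row=LF[1]=8
  step 10: row=8, L[8]='m', prepend. Next row=LF[8]=2
  step 11: row=2, L[2]='n', prepend. Next row=LF[2]=6
Reversed output: nmommonmon$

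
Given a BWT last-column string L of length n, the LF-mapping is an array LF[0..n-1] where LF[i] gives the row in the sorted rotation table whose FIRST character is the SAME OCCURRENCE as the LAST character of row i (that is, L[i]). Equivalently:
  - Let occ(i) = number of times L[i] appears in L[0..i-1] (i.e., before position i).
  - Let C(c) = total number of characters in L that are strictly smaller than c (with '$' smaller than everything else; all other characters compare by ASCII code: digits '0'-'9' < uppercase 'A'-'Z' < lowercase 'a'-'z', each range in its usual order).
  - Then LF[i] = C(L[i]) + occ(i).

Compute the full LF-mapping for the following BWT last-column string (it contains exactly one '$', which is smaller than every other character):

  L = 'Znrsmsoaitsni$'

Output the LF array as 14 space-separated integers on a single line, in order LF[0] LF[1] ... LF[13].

Char counts: '$':1, 'Z':1, 'a':1, 'i':2, 'm':1, 'n':2, 'o':1, 'r':1, 's':3, 't':1
C (first-col start): C('$')=0, C('Z')=1, C('a')=2, C('i')=3, C('m')=5, C('n')=6, C('o')=8, C('r')=9, C('s')=10, C('t')=13
L[0]='Z': occ=0, LF[0]=C('Z')+0=1+0=1
L[1]='n': occ=0, LF[1]=C('n')+0=6+0=6
L[2]='r': occ=0, LF[2]=C('r')+0=9+0=9
L[3]='s': occ=0, LF[3]=C('s')+0=10+0=10
L[4]='m': occ=0, LF[4]=C('m')+0=5+0=5
L[5]='s': occ=1, LF[5]=C('s')+1=10+1=11
L[6]='o': occ=0, LF[6]=C('o')+0=8+0=8
L[7]='a': occ=0, LF[7]=C('a')+0=2+0=2
L[8]='i': occ=0, LF[8]=C('i')+0=3+0=3
L[9]='t': occ=0, LF[9]=C('t')+0=13+0=13
L[10]='s': occ=2, LF[10]=C('s')+2=10+2=12
L[11]='n': occ=1, LF[11]=C('n')+1=6+1=7
L[12]='i': occ=1, LF[12]=C('i')+1=3+1=4
L[13]='$': occ=0, LF[13]=C('$')+0=0+0=0

Answer: 1 6 9 10 5 11 8 2 3 13 12 7 4 0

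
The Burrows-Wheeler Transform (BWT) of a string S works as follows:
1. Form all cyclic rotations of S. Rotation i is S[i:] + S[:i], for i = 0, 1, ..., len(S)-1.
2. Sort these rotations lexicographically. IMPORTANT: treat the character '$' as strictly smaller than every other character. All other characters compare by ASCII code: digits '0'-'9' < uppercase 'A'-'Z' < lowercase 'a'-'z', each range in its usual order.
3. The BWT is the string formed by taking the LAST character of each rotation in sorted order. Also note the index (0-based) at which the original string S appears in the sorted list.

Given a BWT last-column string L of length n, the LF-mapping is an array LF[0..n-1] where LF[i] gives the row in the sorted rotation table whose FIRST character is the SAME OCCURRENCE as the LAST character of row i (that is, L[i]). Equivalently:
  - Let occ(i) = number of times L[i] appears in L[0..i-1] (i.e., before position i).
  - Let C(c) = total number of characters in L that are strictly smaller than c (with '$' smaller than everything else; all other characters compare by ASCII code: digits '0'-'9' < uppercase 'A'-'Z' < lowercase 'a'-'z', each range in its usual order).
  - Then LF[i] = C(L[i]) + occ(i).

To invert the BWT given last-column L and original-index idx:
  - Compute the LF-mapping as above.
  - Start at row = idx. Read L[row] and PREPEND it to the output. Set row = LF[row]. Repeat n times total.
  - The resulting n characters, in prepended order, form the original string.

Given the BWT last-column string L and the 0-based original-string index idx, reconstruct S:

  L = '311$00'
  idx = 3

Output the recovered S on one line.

LF mapping: 5 3 4 0 1 2
Walk LF starting at row 3, prepending L[row]:
  step 1: row=3, L[3]='$', prepend. Next row=LF[3]=0
  step 2: row=0, L[0]='3', prepend. Next row=LF[0]=5
  step 3: row=5, L[5]='0', prepend. Next row=LF[5]=2
  step 4: row=2, L[2]='1', prepend. Next row=LF[2]=4
  step 5: row=4, L[4]='0', prepend. Next row=LF[4]=1
  step 6: row=1, L[1]='1', prepend. Next row=LF[1]=3
Reversed output: 10103$

Answer: 10103$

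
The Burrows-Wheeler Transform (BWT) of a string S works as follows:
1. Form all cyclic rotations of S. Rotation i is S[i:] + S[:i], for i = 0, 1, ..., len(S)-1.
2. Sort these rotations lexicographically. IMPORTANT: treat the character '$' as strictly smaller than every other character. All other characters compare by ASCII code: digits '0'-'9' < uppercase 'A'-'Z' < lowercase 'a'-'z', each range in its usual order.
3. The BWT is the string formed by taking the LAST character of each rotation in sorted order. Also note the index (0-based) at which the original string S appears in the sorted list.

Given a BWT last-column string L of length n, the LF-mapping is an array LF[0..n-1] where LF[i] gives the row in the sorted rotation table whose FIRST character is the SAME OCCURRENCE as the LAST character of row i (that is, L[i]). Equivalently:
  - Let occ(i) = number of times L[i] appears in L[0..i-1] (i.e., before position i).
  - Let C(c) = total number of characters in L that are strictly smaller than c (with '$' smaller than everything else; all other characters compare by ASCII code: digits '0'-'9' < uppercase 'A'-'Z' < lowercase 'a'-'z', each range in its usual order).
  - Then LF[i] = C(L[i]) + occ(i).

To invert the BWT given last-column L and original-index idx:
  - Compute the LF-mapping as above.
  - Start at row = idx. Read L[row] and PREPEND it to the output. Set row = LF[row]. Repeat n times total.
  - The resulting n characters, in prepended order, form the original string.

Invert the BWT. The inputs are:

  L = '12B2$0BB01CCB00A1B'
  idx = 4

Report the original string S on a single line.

LF mapping: 5 8 11 9 0 1 12 13 2 6 16 17 14 3 4 10 7 15
Walk LF starting at row 4, prepending L[row]:
  step 1: row=4, L[4]='$', prepend. Next row=LF[4]=0
  step 2: row=0, L[0]='1', prepend. Next row=LF[0]=5
  step 3: row=5, L[5]='0', prepend. Next row=LF[5]=1
  step 4: row=1, L[1]='2', prepend. Next row=LF[1]=8
  step 5: row=8, L[8]='0', prepend. Next row=LF[8]=2
  step 6: row=2, L[2]='B', prepend. Next row=LF[2]=11
  step 7: row=11, L[11]='C', prepend. Next row=LF[11]=17
  step 8: row=17, L[17]='B', prepend. Next row=LF[17]=15
  step 9: row=15, L[15]='A', prepend. Next row=LF[15]=10
  step 10: row=10, L[10]='C', prepend. Next row=LF[10]=16
  step 11: row=16, L[16]='1', prepend. Next row=LF[16]=7
  step 12: row=7, L[7]='B', prepend. Next row=LF[7]=13
  step 13: row=13, L[13]='0', prepend. Next row=LF[13]=3
  step 14: row=3, L[3]='2', prepend. Next row=LF[3]=9
  step 15: row=9, L[9]='1', prepend. Next row=LF[9]=6
  step 16: row=6, L[6]='B', prepend. Next row=LF[6]=12
  step 17: row=12, L[12]='B', prepend. Next row=LF[12]=14
  step 18: row=14, L[14]='0', prepend. Next row=LF[14]=4
Reversed output: 0BB120B1CABCB0201$

Answer: 0BB120B1CABCB0201$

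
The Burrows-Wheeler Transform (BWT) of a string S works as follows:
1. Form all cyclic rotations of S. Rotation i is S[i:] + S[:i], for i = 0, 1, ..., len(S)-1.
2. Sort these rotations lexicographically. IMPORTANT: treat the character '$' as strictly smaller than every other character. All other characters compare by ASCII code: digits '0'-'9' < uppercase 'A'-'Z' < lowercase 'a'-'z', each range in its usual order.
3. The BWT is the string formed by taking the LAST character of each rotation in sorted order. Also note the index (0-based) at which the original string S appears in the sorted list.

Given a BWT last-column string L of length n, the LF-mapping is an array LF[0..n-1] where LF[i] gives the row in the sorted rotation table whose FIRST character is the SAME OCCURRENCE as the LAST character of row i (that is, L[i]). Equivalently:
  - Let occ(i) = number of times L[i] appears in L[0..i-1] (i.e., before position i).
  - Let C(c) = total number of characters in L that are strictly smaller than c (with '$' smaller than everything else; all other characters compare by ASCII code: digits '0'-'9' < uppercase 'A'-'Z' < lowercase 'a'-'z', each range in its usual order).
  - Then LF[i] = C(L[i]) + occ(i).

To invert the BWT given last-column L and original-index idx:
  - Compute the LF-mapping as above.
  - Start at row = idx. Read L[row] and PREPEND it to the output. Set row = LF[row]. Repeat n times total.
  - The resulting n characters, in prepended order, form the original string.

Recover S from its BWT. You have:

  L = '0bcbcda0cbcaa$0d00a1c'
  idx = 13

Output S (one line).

Answer: bab0c0a1d0cacdc0cab0$

Derivation:
LF mapping: 1 11 14 12 15 19 7 2 16 13 17 8 9 0 3 20 4 5 10 6 18
Walk LF starting at row 13, prepending L[row]:
  step 1: row=13, L[13]='$', prepend. Next row=LF[13]=0
  step 2: row=0, L[0]='0', prepend. Next row=LF[0]=1
  step 3: row=1, L[1]='b', prepend. Next row=LF[1]=11
  step 4: row=11, L[11]='a', prepend. Next row=LF[11]=8
  step 5: row=8, L[8]='c', prepend. Next row=LF[8]=16
  step 6: row=16, L[16]='0', prepend. Next row=LF[16]=4
  step 7: row=4, L[4]='c', prepend. Next row=LF[4]=15
  step 8: row=15, L[15]='d', prepend. Next row=LF[15]=20
  step 9: row=20, L[20]='c', prepend. Next row=LF[20]=18
  step 10: row=18, L[18]='a', prepend. Next row=LF[18]=10
  step 11: row=10, L[10]='c', prepend. Next row=LF[10]=17
  step 12: row=17, L[17]='0', prepend. Next row=LF[17]=5
  step 13: row=5, L[5]='d', prepend. Next row=LF[5]=19
  step 14: row=19, L[19]='1', prepend. Next row=LF[19]=6
  step 15: row=6, L[6]='a', prepend. Next row=LF[6]=7
  step 16: row=7, L[7]='0', prepend. Next row=LF[7]=2
  step 17: row=2, L[2]='c', prepend. Next row=LF[2]=14
  step 18: row=14, L[14]='0', prepend. Next row=LF[14]=3
  step 19: row=3, L[3]='b', prepend. Next row=LF[3]=12
  step 20: row=12, L[12]='a', prepend. Next row=LF[12]=9
  step 21: row=9, L[9]='b', prepend. Next row=LF[9]=13
Reversed output: bab0c0a1d0cacdc0cab0$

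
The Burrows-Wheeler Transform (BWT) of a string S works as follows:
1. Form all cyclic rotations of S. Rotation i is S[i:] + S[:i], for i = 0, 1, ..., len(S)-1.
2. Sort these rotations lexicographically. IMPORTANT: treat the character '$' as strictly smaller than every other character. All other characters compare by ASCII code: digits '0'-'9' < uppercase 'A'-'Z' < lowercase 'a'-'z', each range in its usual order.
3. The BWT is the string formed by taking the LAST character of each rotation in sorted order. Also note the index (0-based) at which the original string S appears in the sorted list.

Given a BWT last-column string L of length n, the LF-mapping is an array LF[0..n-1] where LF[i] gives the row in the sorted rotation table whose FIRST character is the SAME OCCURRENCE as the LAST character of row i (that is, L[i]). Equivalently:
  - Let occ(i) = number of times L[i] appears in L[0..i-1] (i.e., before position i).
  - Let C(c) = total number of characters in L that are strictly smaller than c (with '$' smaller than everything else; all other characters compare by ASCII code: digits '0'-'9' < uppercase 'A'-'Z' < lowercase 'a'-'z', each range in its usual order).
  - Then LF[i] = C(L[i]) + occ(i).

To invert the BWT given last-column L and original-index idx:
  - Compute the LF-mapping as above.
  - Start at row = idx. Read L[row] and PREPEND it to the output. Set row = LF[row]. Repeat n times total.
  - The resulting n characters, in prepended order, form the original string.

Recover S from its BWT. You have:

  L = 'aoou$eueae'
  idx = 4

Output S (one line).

Answer: eoaueeuoa$

Derivation:
LF mapping: 1 6 7 8 0 3 9 4 2 5
Walk LF starting at row 4, prepending L[row]:
  step 1: row=4, L[4]='$', prepend. Next row=LF[4]=0
  step 2: row=0, L[0]='a', prepend. Next row=LF[0]=1
  step 3: row=1, L[1]='o', prepend. Next row=LF[1]=6
  step 4: row=6, L[6]='u', prepend. Next row=LF[6]=9
  step 5: row=9, L[9]='e', prepend. Next row=LF[9]=5
  step 6: row=5, L[5]='e', prepend. Next row=LF[5]=3
  step 7: row=3, L[3]='u', prepend. Next row=LF[3]=8
  step 8: row=8, L[8]='a', prepend. Next row=LF[8]=2
  step 9: row=2, L[2]='o', prepend. Next row=LF[2]=7
  step 10: row=7, L[7]='e', prepend. Next row=LF[7]=4
Reversed output: eoaueeuoa$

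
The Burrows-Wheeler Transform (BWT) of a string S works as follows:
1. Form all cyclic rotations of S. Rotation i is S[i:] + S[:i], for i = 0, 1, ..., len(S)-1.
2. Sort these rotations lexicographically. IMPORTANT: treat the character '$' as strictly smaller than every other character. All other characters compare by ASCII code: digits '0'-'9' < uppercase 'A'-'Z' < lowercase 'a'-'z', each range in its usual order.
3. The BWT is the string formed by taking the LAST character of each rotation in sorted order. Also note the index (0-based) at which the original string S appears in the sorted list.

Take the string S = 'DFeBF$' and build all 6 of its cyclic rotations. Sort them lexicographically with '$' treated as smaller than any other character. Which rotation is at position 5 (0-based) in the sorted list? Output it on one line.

Answer: eBF$DF

Derivation:
All 6 rotations (rotation i = S[i:]+S[:i]):
  rot[0] = DFeBF$
  rot[1] = FeBF$D
  rot[2] = eBF$DF
  rot[3] = BF$DFe
  rot[4] = F$DFeB
  rot[5] = $DFeBF
Sorted (with $ < everything):
  sorted[0] = $DFeBF
  sorted[1] = BF$DFe
  sorted[2] = DFeBF$
  sorted[3] = F$DFeB
  sorted[4] = FeBF$D
  sorted[5] = eBF$DF
sorted[5] = eBF$DF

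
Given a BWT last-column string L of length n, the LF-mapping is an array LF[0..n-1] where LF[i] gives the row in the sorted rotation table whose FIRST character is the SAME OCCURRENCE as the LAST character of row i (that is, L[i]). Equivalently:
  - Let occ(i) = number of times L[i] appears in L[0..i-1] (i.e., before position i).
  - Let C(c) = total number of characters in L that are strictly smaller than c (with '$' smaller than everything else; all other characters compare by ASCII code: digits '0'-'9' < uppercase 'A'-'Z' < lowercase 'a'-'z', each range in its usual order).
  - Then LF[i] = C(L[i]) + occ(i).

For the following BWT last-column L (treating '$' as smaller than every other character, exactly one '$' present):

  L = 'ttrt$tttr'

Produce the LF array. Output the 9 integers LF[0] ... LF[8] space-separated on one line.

Answer: 3 4 1 5 0 6 7 8 2

Derivation:
Char counts: '$':1, 'r':2, 't':6
C (first-col start): C('$')=0, C('r')=1, C('t')=3
L[0]='t': occ=0, LF[0]=C('t')+0=3+0=3
L[1]='t': occ=1, LF[1]=C('t')+1=3+1=4
L[2]='r': occ=0, LF[2]=C('r')+0=1+0=1
L[3]='t': occ=2, LF[3]=C('t')+2=3+2=5
L[4]='$': occ=0, LF[4]=C('$')+0=0+0=0
L[5]='t': occ=3, LF[5]=C('t')+3=3+3=6
L[6]='t': occ=4, LF[6]=C('t')+4=3+4=7
L[7]='t': occ=5, LF[7]=C('t')+5=3+5=8
L[8]='r': occ=1, LF[8]=C('r')+1=1+1=2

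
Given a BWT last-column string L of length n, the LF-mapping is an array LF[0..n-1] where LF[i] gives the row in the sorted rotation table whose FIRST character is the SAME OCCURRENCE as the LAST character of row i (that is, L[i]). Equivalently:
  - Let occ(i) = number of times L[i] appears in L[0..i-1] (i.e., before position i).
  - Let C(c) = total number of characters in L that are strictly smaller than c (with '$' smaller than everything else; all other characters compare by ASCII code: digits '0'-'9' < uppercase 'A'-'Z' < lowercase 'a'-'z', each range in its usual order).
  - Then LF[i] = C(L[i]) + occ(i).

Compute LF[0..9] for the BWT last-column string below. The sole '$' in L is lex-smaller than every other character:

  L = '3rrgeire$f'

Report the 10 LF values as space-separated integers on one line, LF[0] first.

Char counts: '$':1, '3':1, 'e':2, 'f':1, 'g':1, 'i':1, 'r':3
C (first-col start): C('$')=0, C('3')=1, C('e')=2, C('f')=4, C('g')=5, C('i')=6, C('r')=7
L[0]='3': occ=0, LF[0]=C('3')+0=1+0=1
L[1]='r': occ=0, LF[1]=C('r')+0=7+0=7
L[2]='r': occ=1, LF[2]=C('r')+1=7+1=8
L[3]='g': occ=0, LF[3]=C('g')+0=5+0=5
L[4]='e': occ=0, LF[4]=C('e')+0=2+0=2
L[5]='i': occ=0, LF[5]=C('i')+0=6+0=6
L[6]='r': occ=2, LF[6]=C('r')+2=7+2=9
L[7]='e': occ=1, LF[7]=C('e')+1=2+1=3
L[8]='$': occ=0, LF[8]=C('$')+0=0+0=0
L[9]='f': occ=0, LF[9]=C('f')+0=4+0=4

Answer: 1 7 8 5 2 6 9 3 0 4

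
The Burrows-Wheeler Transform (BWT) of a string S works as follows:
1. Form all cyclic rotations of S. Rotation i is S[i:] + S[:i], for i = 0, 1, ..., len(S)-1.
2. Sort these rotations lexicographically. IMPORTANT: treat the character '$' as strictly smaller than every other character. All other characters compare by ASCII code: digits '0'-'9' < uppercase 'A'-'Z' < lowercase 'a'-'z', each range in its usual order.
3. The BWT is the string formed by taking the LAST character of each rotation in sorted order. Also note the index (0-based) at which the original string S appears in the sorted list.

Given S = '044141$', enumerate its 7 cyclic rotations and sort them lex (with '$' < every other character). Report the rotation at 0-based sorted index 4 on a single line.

Answer: 41$0441

Derivation:
All 7 rotations (rotation i = S[i:]+S[:i]):
  rot[0] = 044141$
  rot[1] = 44141$0
  rot[2] = 4141$04
  rot[3] = 141$044
  rot[4] = 41$0441
  rot[5] = 1$04414
  rot[6] = $044141
Sorted (with $ < everything):
  sorted[0] = $044141
  sorted[1] = 044141$
  sorted[2] = 1$04414
  sorted[3] = 141$044
  sorted[4] = 41$0441
  sorted[5] = 4141$04
  sorted[6] = 44141$0
sorted[4] = 41$0441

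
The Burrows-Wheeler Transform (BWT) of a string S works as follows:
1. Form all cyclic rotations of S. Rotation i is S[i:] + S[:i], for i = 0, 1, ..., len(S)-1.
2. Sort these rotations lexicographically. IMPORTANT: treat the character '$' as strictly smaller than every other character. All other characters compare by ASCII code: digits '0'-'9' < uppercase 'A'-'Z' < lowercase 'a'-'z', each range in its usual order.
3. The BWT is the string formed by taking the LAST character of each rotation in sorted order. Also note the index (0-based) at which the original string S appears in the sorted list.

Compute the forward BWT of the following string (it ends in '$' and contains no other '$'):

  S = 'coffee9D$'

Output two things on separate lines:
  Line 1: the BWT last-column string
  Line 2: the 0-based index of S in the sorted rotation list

Answer: De9$effoc
3

Derivation:
All 9 rotations (rotation i = S[i:]+S[:i]):
  rot[0] = coffee9D$
  rot[1] = offee9D$c
  rot[2] = ffee9D$co
  rot[3] = fee9D$cof
  rot[4] = ee9D$coff
  rot[5] = e9D$coffe
  rot[6] = 9D$coffee
  rot[7] = D$coffee9
  rot[8] = $coffee9D
Sorted (with $ < everything):
  sorted[0] = $coffee9D  (last char: 'D')
  sorted[1] = 9D$coffee  (last char: 'e')
  sorted[2] = D$coffee9  (last char: '9')
  sorted[3] = coffee9D$  (last char: '$')
  sorted[4] = e9D$coffe  (last char: 'e')
  sorted[5] = ee9D$coff  (last char: 'f')
  sorted[6] = fee9D$cof  (last char: 'f')
  sorted[7] = ffee9D$co  (last char: 'o')
  sorted[8] = offee9D$c  (last char: 'c')
Last column: De9$effoc
Original string S is at sorted index 3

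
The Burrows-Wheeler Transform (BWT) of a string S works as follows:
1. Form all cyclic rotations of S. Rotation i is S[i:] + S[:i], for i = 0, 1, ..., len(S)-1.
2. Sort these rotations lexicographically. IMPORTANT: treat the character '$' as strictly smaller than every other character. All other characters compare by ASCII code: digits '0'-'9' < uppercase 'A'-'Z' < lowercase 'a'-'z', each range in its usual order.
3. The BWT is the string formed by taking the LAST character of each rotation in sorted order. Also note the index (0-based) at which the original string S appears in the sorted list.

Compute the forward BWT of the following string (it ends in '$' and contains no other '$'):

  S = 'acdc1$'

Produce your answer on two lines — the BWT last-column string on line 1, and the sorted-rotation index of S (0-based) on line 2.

All 6 rotations (rotation i = S[i:]+S[:i]):
  rot[0] = acdc1$
  rot[1] = cdc1$a
  rot[2] = dc1$ac
  rot[3] = c1$acd
  rot[4] = 1$acdc
  rot[5] = $acdc1
Sorted (with $ < everything):
  sorted[0] = $acdc1  (last char: '1')
  sorted[1] = 1$acdc  (last char: 'c')
  sorted[2] = acdc1$  (last char: '$')
  sorted[3] = c1$acd  (last char: 'd')
  sorted[4] = cdc1$a  (last char: 'a')
  sorted[5] = dc1$ac  (last char: 'c')
Last column: 1c$dac
Original string S is at sorted index 2

Answer: 1c$dac
2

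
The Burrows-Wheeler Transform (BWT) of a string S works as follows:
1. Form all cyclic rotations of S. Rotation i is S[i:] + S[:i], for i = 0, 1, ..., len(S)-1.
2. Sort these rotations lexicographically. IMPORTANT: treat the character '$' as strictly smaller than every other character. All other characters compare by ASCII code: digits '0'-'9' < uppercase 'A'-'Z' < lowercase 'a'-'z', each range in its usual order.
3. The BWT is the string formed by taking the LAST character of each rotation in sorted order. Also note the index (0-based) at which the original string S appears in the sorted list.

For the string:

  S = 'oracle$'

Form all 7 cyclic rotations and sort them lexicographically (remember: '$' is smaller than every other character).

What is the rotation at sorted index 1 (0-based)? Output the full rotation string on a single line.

Answer: acle$or

Derivation:
All 7 rotations (rotation i = S[i:]+S[:i]):
  rot[0] = oracle$
  rot[1] = racle$o
  rot[2] = acle$or
  rot[3] = cle$ora
  rot[4] = le$orac
  rot[5] = e$oracl
  rot[6] = $oracle
Sorted (with $ < everything):
  sorted[0] = $oracle
  sorted[1] = acle$or
  sorted[2] = cle$ora
  sorted[3] = e$oracl
  sorted[4] = le$orac
  sorted[5] = oracle$
  sorted[6] = racle$o
sorted[1] = acle$or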